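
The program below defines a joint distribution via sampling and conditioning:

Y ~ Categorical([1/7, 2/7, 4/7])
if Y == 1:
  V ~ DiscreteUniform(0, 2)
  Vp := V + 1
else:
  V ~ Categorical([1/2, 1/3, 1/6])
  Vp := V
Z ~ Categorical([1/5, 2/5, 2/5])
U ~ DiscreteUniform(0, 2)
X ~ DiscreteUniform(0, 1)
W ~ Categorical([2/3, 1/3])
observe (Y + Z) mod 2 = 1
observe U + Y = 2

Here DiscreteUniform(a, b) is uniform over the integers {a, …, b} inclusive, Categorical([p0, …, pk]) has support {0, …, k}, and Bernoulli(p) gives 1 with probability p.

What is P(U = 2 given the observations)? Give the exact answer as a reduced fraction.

P(U = 2 | obs) = 1/8

Enumerate traces; 48 have nonzero weight after conditioning:
  (Y=0, V=0, Z=1, U=2, X=0, W=0) weight 1/315
  (Y=0, V=0, Z=1, U=2, X=0, W=1) weight 1/630
  (Y=0, V=0, Z=1, U=2, X=1, W=0) weight 1/315
  (Y=0, V=0, Z=1, U=2, X=1, W=1) weight 1/630
  (Y=0, V=1, Z=1, U=2, X=0, W=0) weight 2/945
  (Y=0, V=1, Z=1, U=2, X=0, W=1) weight 1/945
  (Y=0, V=1, Z=1, U=2, X=1, W=0) weight 2/945
  (Y=0, V=1, Z=1, U=2, X=1, W=1) weight 1/945
  (Y=1, V=0, Z=0, U=1, X=0, W=0) weight 2/945
  (Y=2, V=0, Z=1, U=0, X=0, W=0) weight 4/315
  … 38 more
Group by U:
  weight(U=0) = 8/105
  weight(U=1) = 2/35
  weight(U=2) = 2/105
Total weight = 8/105 + 2/35 + 2/105 = 16/105
P(U=0 | obs) = 8/105 / 16/105 = 1/2
P(U=1 | obs) = 2/35 / 16/105 = 3/8
P(U=2 | obs) = 2/105 / 16/105 = 1/8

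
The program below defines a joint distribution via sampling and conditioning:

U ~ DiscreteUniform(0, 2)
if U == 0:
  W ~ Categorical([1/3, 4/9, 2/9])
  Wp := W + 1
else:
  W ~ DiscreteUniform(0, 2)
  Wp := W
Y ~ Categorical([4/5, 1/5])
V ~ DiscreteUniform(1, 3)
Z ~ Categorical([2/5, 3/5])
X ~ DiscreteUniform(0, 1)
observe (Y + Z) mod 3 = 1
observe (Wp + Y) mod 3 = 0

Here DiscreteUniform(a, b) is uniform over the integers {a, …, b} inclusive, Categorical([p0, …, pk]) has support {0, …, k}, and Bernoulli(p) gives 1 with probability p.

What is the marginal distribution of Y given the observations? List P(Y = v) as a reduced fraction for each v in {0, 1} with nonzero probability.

P(Y=0) = 24/29, P(Y=1) = 5/29

Enumerate traces; 36 have nonzero weight after conditioning:
  (U=0, W=1, Y=1, V=1, Z=0, X=0) weight 4/2025
  (U=0, W=1, Y=1, V=1, Z=0, X=1) weight 4/2025
  (U=0, W=1, Y=1, V=2, Z=0, X=0) weight 4/2025
  (U=0, W=1, Y=1, V=2, Z=0, X=1) weight 4/2025
  (U=0, W=1, Y=1, V=3, Z=0, X=0) weight 4/2025
  (U=0, W=1, Y=1, V=3, Z=0, X=1) weight 4/2025
  (U=0, W=2, Y=0, V=1, Z=1, X=0) weight 4/675
  (U=0, W=2, Y=0, V=1, Z=1, X=1) weight 4/675
  … 28 more
Group by Y:
  weight(Y=0) = 32/225
  weight(Y=1) = 4/135
Total weight = 32/225 + 4/135 = 116/675
P(Y=0 | obs) = 32/225 / 116/675 = 24/29
P(Y=1 | obs) = 4/135 / 116/675 = 5/29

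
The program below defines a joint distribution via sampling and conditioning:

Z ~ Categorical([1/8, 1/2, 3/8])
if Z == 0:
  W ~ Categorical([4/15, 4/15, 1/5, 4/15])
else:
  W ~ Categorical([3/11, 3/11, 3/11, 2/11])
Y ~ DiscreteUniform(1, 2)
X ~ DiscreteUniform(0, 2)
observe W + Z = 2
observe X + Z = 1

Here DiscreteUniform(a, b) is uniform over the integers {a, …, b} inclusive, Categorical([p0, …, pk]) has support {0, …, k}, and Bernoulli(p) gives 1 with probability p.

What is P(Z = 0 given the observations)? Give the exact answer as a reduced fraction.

Enumerate traces; 4 have nonzero weight after conditioning:
  (Z=0, W=2, Y=1, X=1) weight 1/240
  (Z=0, W=2, Y=2, X=1) weight 1/240
  (Z=1, W=1, Y=1, X=0) weight 1/44
  (Z=1, W=1, Y=2, X=0) weight 1/44
Group by Z:
  weight(Z=0) = 1/120
  weight(Z=1) = 1/22
Total weight = 1/120 + 1/22 = 71/1320
P(Z=0 | obs) = 1/120 / 71/1320 = 11/71
P(Z=1 | obs) = 1/22 / 71/1320 = 60/71

P(Z = 0 | obs) = 11/71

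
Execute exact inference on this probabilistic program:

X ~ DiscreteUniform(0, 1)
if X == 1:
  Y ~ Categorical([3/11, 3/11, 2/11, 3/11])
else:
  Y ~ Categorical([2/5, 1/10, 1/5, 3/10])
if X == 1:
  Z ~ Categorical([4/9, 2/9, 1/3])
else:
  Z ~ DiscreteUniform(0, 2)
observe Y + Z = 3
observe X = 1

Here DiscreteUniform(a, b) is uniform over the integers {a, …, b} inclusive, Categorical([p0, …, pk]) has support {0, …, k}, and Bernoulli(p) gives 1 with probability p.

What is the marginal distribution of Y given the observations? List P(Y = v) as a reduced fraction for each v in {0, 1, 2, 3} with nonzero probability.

Enumerate traces; 3 have nonzero weight after conditioning:
  (X=1, Y=1, Z=2) weight 1/22
  (X=1, Y=2, Z=1) weight 2/99
  (X=1, Y=3, Z=0) weight 2/33
Group by Y:
  weight(Y=1) = 1/22
  weight(Y=2) = 2/99
  weight(Y=3) = 2/33
Total weight = 1/22 + 2/99 + 2/33 = 25/198
P(Y=1 | obs) = 1/22 / 25/198 = 9/25
P(Y=2 | obs) = 2/99 / 25/198 = 4/25
P(Y=3 | obs) = 2/33 / 25/198 = 12/25

P(Y=1) = 9/25, P(Y=2) = 4/25, P(Y=3) = 12/25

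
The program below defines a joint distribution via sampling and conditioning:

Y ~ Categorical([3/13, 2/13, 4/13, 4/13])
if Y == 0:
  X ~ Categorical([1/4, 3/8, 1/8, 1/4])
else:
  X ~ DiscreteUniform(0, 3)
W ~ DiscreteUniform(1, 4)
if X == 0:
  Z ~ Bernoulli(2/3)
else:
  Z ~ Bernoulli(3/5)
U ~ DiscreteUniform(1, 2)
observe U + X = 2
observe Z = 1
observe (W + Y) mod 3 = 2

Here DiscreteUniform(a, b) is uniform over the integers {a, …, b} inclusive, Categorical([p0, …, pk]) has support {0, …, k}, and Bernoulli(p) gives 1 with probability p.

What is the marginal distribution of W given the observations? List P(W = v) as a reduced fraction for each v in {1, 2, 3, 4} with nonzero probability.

Enumerate traces; 10 have nonzero weight after conditioning:
  (Y=0, X=0, W=2, Z=1, U=2) weight 1/208
  (Y=0, X=1, W=2, Z=1, U=1) weight 27/4160
  (Y=1, X=0, W=1, Z=1, U=2) weight 1/312
  (Y=1, X=0, W=4, Z=1, U=2) weight 1/312
  (Y=1, X=1, W=1, Z=1, U=1) weight 3/1040
  (Y=1, X=1, W=4, Z=1, U=1) weight 3/1040
  (Y=2, X=0, W=3, Z=1, U=2) weight 1/156
  (Y=2, X=1, W=3, Z=1, U=1) weight 3/520
  … 2 more
Group by W:
  weight(W=1) = 19/3120
  weight(W=2) = 293/12480
  weight(W=3) = 19/1560
  weight(W=4) = 19/3120
Total weight = 19/3120 + 293/12480 + 19/1560 + 19/3120 = 199/4160
P(W=1 | obs) = 19/3120 / 199/4160 = 76/597
P(W=2 | obs) = 293/12480 / 199/4160 = 293/597
P(W=3 | obs) = 19/1560 / 199/4160 = 152/597
P(W=4 | obs) = 19/3120 / 199/4160 = 76/597

P(W=1) = 76/597, P(W=2) = 293/597, P(W=3) = 152/597, P(W=4) = 76/597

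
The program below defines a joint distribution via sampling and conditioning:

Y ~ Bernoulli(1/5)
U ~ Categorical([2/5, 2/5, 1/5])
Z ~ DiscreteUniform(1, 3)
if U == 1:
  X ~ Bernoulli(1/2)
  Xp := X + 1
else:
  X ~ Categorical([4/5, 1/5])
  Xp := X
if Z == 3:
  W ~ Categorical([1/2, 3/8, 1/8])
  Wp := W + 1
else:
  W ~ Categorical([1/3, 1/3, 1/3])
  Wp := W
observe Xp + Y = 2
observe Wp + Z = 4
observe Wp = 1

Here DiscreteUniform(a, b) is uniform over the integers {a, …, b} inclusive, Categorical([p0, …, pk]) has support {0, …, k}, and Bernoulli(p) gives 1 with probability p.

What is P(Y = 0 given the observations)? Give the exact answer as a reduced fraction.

P(Y = 0 | obs) = 5/7

Enumerate traces; 4 have nonzero weight after conditioning:
  (Y=0, U=1, Z=3, X=1, W=0) weight 2/75
  (Y=1, U=0, Z=3, X=1, W=0) weight 1/375
  (Y=1, U=1, Z=3, X=0, W=0) weight 1/150
  (Y=1, U=2, Z=3, X=1, W=0) weight 1/750
Group by Y:
  weight(Y=0) = 2/75
  weight(Y=1) = 4/375
Total weight = 2/75 + 4/375 = 14/375
P(Y=0 | obs) = 2/75 / 14/375 = 5/7
P(Y=1 | obs) = 4/375 / 14/375 = 2/7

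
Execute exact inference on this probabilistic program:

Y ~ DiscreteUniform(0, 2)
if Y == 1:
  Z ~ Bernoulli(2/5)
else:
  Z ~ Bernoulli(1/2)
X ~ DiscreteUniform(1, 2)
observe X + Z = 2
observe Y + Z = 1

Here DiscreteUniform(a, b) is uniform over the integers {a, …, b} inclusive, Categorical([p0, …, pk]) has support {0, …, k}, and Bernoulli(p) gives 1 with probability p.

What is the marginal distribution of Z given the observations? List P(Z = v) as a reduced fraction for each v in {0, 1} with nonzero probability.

Enumerate traces; 2 have nonzero weight after conditioning:
  (Y=0, Z=1, X=1) weight 1/12
  (Y=1, Z=0, X=2) weight 1/10
Group by Z:
  weight(Z=0) = 1/10
  weight(Z=1) = 1/12
Total weight = 1/10 + 1/12 = 11/60
P(Z=0 | obs) = 1/10 / 11/60 = 6/11
P(Z=1 | obs) = 1/12 / 11/60 = 5/11

P(Z=0) = 6/11, P(Z=1) = 5/11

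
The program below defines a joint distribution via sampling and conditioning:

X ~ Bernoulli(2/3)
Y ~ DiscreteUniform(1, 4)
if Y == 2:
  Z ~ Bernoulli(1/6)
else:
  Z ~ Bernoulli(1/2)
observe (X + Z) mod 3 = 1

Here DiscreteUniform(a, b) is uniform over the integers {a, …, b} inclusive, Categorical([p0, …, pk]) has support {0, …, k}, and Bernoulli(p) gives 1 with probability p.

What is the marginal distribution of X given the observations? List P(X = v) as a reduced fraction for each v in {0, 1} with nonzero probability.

Enumerate traces; 8 have nonzero weight after conditioning:
  (X=0, Y=1, Z=1) weight 1/24
  (X=0, Y=2, Z=1) weight 1/72
  (X=0, Y=3, Z=1) weight 1/24
  (X=0, Y=4, Z=1) weight 1/24
  (X=1, Y=1, Z=0) weight 1/12
  (X=1, Y=2, Z=0) weight 5/36
  (X=1, Y=3, Z=0) weight 1/12
  (X=1, Y=4, Z=0) weight 1/12
Group by X:
  weight(X=0) = 5/36
  weight(X=1) = 7/18
Total weight = 5/36 + 7/18 = 19/36
P(X=0 | obs) = 5/36 / 19/36 = 5/19
P(X=1 | obs) = 7/18 / 19/36 = 14/19

P(X=0) = 5/19, P(X=1) = 14/19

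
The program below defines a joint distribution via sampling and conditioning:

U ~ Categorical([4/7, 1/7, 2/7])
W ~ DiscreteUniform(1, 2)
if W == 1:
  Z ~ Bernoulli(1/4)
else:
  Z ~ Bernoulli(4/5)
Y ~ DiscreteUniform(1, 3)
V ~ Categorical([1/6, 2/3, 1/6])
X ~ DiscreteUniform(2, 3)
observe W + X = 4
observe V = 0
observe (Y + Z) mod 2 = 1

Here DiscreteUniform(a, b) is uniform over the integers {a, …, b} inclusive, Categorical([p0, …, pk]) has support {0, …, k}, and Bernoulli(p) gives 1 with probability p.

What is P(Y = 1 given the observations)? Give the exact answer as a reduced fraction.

P(Y = 1 | obs) = 19/59

Enumerate traces; 18 have nonzero weight after conditioning:
  (U=0, W=1, Z=0, Y=1, V=0, X=3) weight 1/168
  (U=0, W=1, Z=0, Y=3, V=0, X=3) weight 1/168
  (U=0, W=1, Z=1, Y=2, V=0, X=3) weight 1/504
  (U=0, W=2, Z=0, Y=1, V=0, X=2) weight 1/630
  (U=0, W=2, Z=0, Y=3, V=0, X=2) weight 1/630
  (U=0, W=2, Z=1, Y=2, V=0, X=2) weight 2/315
  (U=1, W=1, Z=0, Y=1, V=0, X=3) weight 1/672
  (U=1, W=1, Z=0, Y=3, V=0, X=3) weight 1/672
  … 10 more
Group by Y:
  weight(Y=1) = 19/1440
  weight(Y=2) = 7/480
  weight(Y=3) = 19/1440
Total weight = 19/1440 + 7/480 + 19/1440 = 59/1440
P(Y=1 | obs) = 19/1440 / 59/1440 = 19/59
P(Y=2 | obs) = 7/480 / 59/1440 = 21/59
P(Y=3 | obs) = 19/1440 / 59/1440 = 19/59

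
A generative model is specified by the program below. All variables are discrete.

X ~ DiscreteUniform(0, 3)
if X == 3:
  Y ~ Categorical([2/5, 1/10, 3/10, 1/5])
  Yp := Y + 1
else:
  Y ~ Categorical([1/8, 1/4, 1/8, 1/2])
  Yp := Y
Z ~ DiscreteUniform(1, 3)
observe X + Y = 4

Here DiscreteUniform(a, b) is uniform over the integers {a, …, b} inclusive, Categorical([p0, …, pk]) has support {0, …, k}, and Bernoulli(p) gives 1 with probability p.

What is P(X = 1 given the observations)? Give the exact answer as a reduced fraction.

Enumerate traces; 9 have nonzero weight after conditioning:
  (X=1, Y=3, Z=1) weight 1/24
  (X=1, Y=3, Z=2) weight 1/24
  (X=1, Y=3, Z=3) weight 1/24
  (X=2, Y=2, Z=1) weight 1/96
  (X=2, Y=2, Z=2) weight 1/96
  (X=2, Y=2, Z=3) weight 1/96
  (X=3, Y=1, Z=1) weight 1/120
  (X=3, Y=1, Z=2) weight 1/120
  … 1 more
Group by X:
  weight(X=1) = 1/8
  weight(X=2) = 1/32
  weight(X=3) = 1/40
Total weight = 1/8 + 1/32 + 1/40 = 29/160
P(X=1 | obs) = 1/8 / 29/160 = 20/29
P(X=2 | obs) = 1/32 / 29/160 = 5/29
P(X=3 | obs) = 1/40 / 29/160 = 4/29

P(X = 1 | obs) = 20/29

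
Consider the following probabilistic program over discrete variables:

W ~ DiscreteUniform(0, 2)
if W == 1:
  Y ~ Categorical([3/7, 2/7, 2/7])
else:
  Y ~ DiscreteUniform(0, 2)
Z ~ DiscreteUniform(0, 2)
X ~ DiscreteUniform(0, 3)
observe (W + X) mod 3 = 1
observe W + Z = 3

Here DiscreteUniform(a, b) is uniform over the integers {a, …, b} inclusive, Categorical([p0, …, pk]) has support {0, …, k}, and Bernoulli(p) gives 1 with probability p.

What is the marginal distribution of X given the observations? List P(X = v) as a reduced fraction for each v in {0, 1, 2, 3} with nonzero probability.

P(X=0) = 1/3, P(X=2) = 1/3, P(X=3) = 1/3

Enumerate traces; 9 have nonzero weight after conditioning:
  (W=1, Y=0, Z=2, X=0) weight 1/84
  (W=1, Y=0, Z=2, X=3) weight 1/84
  (W=1, Y=1, Z=2, X=0) weight 1/126
  (W=1, Y=1, Z=2, X=3) weight 1/126
  (W=1, Y=2, Z=2, X=0) weight 1/126
  (W=1, Y=2, Z=2, X=3) weight 1/126
  (W=2, Y=0, Z=1, X=2) weight 1/108
  (W=2, Y=1, Z=1, X=2) weight 1/108
  … 1 more
Group by X:
  weight(X=0) = 1/36
  weight(X=2) = 1/36
  weight(X=3) = 1/36
Total weight = 1/36 + 1/36 + 1/36 = 1/12
P(X=0 | obs) = 1/36 / 1/12 = 1/3
P(X=2 | obs) = 1/36 / 1/12 = 1/3
P(X=3 | obs) = 1/36 / 1/12 = 1/3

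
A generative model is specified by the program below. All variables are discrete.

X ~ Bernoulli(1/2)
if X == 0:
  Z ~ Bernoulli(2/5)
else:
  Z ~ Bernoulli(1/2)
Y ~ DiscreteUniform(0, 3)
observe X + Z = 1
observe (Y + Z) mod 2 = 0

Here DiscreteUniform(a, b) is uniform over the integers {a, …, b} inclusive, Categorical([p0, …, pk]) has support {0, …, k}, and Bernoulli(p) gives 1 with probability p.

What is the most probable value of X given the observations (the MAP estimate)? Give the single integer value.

argmax_v P(X = v | obs) = 1

Enumerate traces; 4 have nonzero weight after conditioning:
  (X=0, Z=1, Y=1) weight 1/20
  (X=0, Z=1, Y=3) weight 1/20
  (X=1, Z=0, Y=0) weight 1/16
  (X=1, Z=0, Y=2) weight 1/16
Group by X:
  weight(X=0) = 1/10
  weight(X=1) = 1/8
Total weight = 1/10 + 1/8 = 9/40
P(X=0 | obs) = 1/10 / 9/40 = 4/9
P(X=1 | obs) = 1/8 / 9/40 = 5/9
argmax = 1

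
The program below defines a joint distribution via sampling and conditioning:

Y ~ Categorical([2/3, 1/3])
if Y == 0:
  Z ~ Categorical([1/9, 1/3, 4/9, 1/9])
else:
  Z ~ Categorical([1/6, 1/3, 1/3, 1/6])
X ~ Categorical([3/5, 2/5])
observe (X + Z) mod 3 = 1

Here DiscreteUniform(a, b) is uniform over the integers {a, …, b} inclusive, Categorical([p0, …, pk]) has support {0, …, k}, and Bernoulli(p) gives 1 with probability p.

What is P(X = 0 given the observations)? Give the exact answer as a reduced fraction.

P(X = 0 | obs) = 27/41

Enumerate traces; 6 have nonzero weight after conditioning:
  (Y=0, Z=0, X=1) weight 4/135
  (Y=0, Z=1, X=0) weight 2/15
  (Y=0, Z=3, X=1) weight 4/135
  (Y=1, Z=0, X=1) weight 1/45
  (Y=1, Z=1, X=0) weight 1/15
  (Y=1, Z=3, X=1) weight 1/45
Group by X:
  weight(X=0) = 1/5
  weight(X=1) = 14/135
Total weight = 1/5 + 14/135 = 41/135
P(X=0 | obs) = 1/5 / 41/135 = 27/41
P(X=1 | obs) = 14/135 / 41/135 = 14/41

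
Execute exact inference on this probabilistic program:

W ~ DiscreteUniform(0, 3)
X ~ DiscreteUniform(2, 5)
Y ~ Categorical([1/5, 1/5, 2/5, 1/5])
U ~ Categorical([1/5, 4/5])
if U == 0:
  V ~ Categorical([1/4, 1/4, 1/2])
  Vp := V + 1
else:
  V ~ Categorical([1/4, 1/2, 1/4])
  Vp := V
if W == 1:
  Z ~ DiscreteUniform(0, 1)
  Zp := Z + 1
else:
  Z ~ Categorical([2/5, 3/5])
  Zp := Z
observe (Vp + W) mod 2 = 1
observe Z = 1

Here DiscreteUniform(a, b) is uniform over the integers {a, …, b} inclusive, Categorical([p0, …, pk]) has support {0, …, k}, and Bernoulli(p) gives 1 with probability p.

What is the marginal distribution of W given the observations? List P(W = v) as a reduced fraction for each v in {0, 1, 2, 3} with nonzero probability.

P(W=0) = 2/7, P(W=1) = 15/77, P(W=2) = 2/7, P(W=3) = 18/77

Enumerate traces; 192 have nonzero weight after conditioning:
  (W=0, X=2, Y=0, U=0, V=0, Z=1) weight 3/8000
  (W=0, X=2, Y=0, U=0, V=2, Z=1) weight 3/4000
  (W=0, X=2, Y=0, U=1, V=1, Z=1) weight 3/1000
  (W=0, X=2, Y=1, U=0, V=0, Z=1) weight 3/8000
  (W=0, X=2, Y=1, U=0, V=2, Z=1) weight 3/4000
  (W=0, X=2, Y=1, U=1, V=1, Z=1) weight 3/1000
  (W=0, X=2, Y=2, U=0, V=0, Z=1) weight 3/4000
  (W=0, X=2, Y=2, U=0, V=2, Z=1) weight 3/2000
  (W=1, X=2, Y=0, U=0, V=1, Z=1) weight 1/3200
  (W=2, X=2, Y=0, U=0, V=0, Z=1) weight 3/8000
  … 182 more
Group by W:
  weight(W=0) = 33/400
  weight(W=1) = 9/160
  weight(W=2) = 33/400
  weight(W=3) = 27/400
Total weight = 33/400 + 9/160 + 33/400 + 27/400 = 231/800
P(W=0 | obs) = 33/400 / 231/800 = 2/7
P(W=1 | obs) = 9/160 / 231/800 = 15/77
P(W=2 | obs) = 33/400 / 231/800 = 2/7
P(W=3 | obs) = 27/400 / 231/800 = 18/77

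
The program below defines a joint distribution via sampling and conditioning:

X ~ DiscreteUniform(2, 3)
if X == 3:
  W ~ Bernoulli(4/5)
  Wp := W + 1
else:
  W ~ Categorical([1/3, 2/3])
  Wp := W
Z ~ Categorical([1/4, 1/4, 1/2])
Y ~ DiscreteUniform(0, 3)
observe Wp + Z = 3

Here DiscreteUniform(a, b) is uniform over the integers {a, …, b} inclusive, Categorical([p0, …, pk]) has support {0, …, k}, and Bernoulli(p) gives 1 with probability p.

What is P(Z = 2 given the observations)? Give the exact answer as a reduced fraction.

Enumerate traces; 12 have nonzero weight after conditioning:
  (X=2, W=1, Z=2, Y=0) weight 1/24
  (X=2, W=1, Z=2, Y=1) weight 1/24
  (X=2, W=1, Z=2, Y=2) weight 1/24
  (X=2, W=1, Z=2, Y=3) weight 1/24
  (X=3, W=0, Z=2, Y=0) weight 1/80
  (X=3, W=0, Z=2, Y=1) weight 1/80
  (X=3, W=0, Z=2, Y=2) weight 1/80
  (X=3, W=0, Z=2, Y=3) weight 1/80
  (X=3, W=1, Z=1, Y=0) weight 1/40
  … 3 more
Group by Z:
  weight(Z=1) = 1/10
  weight(Z=2) = 13/60
Total weight = 1/10 + 13/60 = 19/60
P(Z=1 | obs) = 1/10 / 19/60 = 6/19
P(Z=2 | obs) = 13/60 / 19/60 = 13/19

P(Z = 2 | obs) = 13/19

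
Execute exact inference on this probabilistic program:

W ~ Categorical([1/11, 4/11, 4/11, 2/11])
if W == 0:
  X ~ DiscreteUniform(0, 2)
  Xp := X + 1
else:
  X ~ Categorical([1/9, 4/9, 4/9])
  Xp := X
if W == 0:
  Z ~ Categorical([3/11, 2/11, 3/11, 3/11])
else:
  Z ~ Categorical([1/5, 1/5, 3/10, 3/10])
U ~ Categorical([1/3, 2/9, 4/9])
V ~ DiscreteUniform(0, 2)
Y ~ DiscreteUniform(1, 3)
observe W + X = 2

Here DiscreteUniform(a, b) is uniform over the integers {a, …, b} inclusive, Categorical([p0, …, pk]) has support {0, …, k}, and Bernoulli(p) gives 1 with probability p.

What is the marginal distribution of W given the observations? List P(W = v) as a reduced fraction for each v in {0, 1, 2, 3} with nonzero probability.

Enumerate traces; 324 have nonzero weight after conditioning:
  (W=0, X=2, Z=0, U=0, V=0, Y=1) weight 1/3267
  (W=0, X=2, Z=0, U=0, V=0, Y=2) weight 1/3267
  (W=0, X=2, Z=0, U=0, V=0, Y=3) weight 1/3267
  (W=0, X=2, Z=0, U=0, V=1, Y=1) weight 1/3267
  (W=0, X=2, Z=0, U=0, V=1, Y=2) weight 1/3267
  (W=0, X=2, Z=0, U=0, V=1, Y=3) weight 1/3267
  (W=0, X=2, Z=0, U=0, V=2, Y=1) weight 1/3267
  (W=0, X=2, Z=0, U=0, V=2, Y=2) weight 1/3267
  (W=1, X=1, Z=0, U=0, V=0, Y=1) weight 16/13365
  (W=2, X=0, Z=0, U=0, V=0, Y=1) weight 4/13365
  … 314 more
Group by W:
  weight(W=0) = 1/33
  weight(W=1) = 16/99
  weight(W=2) = 4/99
Total weight = 1/33 + 16/99 + 4/99 = 23/99
P(W=0 | obs) = 1/33 / 23/99 = 3/23
P(W=1 | obs) = 16/99 / 23/99 = 16/23
P(W=2 | obs) = 4/99 / 23/99 = 4/23

P(W=0) = 3/23, P(W=1) = 16/23, P(W=2) = 4/23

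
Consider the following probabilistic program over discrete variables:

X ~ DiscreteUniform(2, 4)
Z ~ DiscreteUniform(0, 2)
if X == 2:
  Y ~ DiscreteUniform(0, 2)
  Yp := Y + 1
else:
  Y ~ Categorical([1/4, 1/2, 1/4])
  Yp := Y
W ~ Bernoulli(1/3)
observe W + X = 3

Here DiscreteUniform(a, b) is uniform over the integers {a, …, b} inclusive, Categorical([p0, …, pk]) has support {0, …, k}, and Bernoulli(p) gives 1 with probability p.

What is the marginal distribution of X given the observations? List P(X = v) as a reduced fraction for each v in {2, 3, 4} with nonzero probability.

Enumerate traces; 18 have nonzero weight after conditioning:
  (X=2, Z=0, Y=0, W=1) weight 1/81
  (X=2, Z=0, Y=1, W=1) weight 1/81
  (X=2, Z=0, Y=2, W=1) weight 1/81
  (X=2, Z=1, Y=0, W=1) weight 1/81
  (X=2, Z=1, Y=1, W=1) weight 1/81
  (X=2, Z=1, Y=2, W=1) weight 1/81
  (X=2, Z=2, Y=0, W=1) weight 1/81
  (X=2, Z=2, Y=1, W=1) weight 1/81
  (X=3, Z=0, Y=0, W=0) weight 1/54
  … 9 more
Group by X:
  weight(X=2) = 1/9
  weight(X=3) = 2/9
Total weight = 1/9 + 2/9 = 1/3
P(X=2 | obs) = 1/9 / 1/3 = 1/3
P(X=3 | obs) = 2/9 / 1/3 = 2/3

P(X=2) = 1/3, P(X=3) = 2/3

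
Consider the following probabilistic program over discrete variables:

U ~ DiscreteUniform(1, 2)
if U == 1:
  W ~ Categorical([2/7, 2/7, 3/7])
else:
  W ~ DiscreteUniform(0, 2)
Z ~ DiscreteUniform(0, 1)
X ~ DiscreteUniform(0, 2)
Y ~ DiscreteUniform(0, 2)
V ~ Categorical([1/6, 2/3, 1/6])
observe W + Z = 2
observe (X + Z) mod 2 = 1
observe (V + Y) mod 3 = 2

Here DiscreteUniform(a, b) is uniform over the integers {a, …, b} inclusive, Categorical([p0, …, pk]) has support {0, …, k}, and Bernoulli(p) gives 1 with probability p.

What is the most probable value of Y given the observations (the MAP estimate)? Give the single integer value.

argmax_v P(Y = v | obs) = 1

Enumerate traces; 18 have nonzero weight after conditioning:
  (U=1, W=1, Z=1, X=0, Y=0, V=2) weight 1/756
  (U=1, W=1, Z=1, X=0, Y=1, V=1) weight 1/189
  (U=1, W=1, Z=1, X=0, Y=2, V=0) weight 1/756
  (U=1, W=1, Z=1, X=2, Y=0, V=2) weight 1/756
  (U=1, W=1, Z=1, X=2, Y=1, V=1) weight 1/189
  (U=1, W=1, Z=1, X=2, Y=2, V=0) weight 1/756
  (U=1, W=2, Z=0, X=1, Y=0, V=2) weight 1/504
  (U=1, W=2, Z=0, X=1, Y=1, V=1) weight 1/126
  … 10 more
Group by Y:
  weight(Y=0) = 1/108
  weight(Y=1) = 1/27
  weight(Y=2) = 1/108
Total weight = 1/108 + 1/27 + 1/108 = 1/18
P(Y=0 | obs) = 1/108 / 1/18 = 1/6
P(Y=1 | obs) = 1/27 / 1/18 = 2/3
P(Y=2 | obs) = 1/108 / 1/18 = 1/6
argmax = 1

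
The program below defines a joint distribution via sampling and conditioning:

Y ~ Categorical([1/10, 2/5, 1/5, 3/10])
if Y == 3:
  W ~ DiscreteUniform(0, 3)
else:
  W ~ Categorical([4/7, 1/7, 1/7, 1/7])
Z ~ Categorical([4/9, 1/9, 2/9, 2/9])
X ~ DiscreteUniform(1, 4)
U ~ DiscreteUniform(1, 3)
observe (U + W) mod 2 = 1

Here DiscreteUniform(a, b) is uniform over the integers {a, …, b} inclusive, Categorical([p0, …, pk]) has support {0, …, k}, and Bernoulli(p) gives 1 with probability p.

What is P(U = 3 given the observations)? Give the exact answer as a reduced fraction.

Enumerate traces; 384 have nonzero weight after conditioning:
  (Y=0, W=0, Z=0, X=1, U=1) weight 2/945
  (Y=0, W=0, Z=0, X=1, U=3) weight 2/945
  (Y=0, W=0, Z=0, X=2, U=1) weight 2/945
  (Y=0, W=0, Z=0, X=2, U=3) weight 2/945
  (Y=0, W=0, Z=0, X=3, U=1) weight 2/945
  (Y=0, W=0, Z=0, X=3, U=3) weight 2/945
  (Y=0, W=0, Z=0, X=4, U=1) weight 2/945
  (Y=0, W=0, Z=0, X=4, U=3) weight 2/945
  (Y=0, W=1, Z=0, X=1, U=2) weight 1/1890
  … 375 more
Group by U:
  weight(U=1) = 13/60
  weight(U=2) = 7/60
  weight(U=3) = 13/60
Total weight = 13/60 + 7/60 + 13/60 = 11/20
P(U=1 | obs) = 13/60 / 11/20 = 13/33
P(U=2 | obs) = 7/60 / 11/20 = 7/33
P(U=3 | obs) = 13/60 / 11/20 = 13/33

P(U = 3 | obs) = 13/33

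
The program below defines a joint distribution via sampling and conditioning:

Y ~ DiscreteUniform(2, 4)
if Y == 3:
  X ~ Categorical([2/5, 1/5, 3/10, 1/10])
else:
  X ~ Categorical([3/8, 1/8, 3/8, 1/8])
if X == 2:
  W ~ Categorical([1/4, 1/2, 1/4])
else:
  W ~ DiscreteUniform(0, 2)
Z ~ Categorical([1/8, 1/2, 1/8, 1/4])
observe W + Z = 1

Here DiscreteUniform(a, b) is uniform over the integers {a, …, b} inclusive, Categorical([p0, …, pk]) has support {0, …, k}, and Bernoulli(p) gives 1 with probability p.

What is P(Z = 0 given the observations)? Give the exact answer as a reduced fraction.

P(Z = 0 | obs) = 47/193

Enumerate traces; 24 have nonzero weight after conditioning:
  (Y=2, X=0, W=0, Z=1) weight 1/48
  (Y=2, X=0, W=1, Z=0) weight 1/192
  (Y=2, X=1, W=0, Z=1) weight 1/144
  (Y=2, X=1, W=1, Z=0) weight 1/576
  (Y=2, X=2, W=0, Z=1) weight 1/64
  (Y=2, X=2, W=1, Z=0) weight 1/128
  (Y=2, X=3, W=0, Z=1) weight 1/144
  (Y=2, X=3, W=1, Z=0) weight 1/576
  … 16 more
Group by Z:
  weight(Z=0) = 47/960
  weight(Z=1) = 73/480
Total weight = 47/960 + 73/480 = 193/960
P(Z=0 | obs) = 47/960 / 193/960 = 47/193
P(Z=1 | obs) = 73/480 / 193/960 = 146/193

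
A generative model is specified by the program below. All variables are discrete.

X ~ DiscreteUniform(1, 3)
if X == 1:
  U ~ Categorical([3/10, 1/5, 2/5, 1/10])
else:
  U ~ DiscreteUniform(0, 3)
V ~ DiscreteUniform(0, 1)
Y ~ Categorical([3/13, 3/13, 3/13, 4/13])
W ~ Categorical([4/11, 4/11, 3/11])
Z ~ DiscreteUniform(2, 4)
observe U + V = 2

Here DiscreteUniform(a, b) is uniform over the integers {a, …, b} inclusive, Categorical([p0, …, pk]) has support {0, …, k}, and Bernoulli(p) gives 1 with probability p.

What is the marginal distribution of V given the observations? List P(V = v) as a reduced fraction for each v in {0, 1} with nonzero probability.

Enumerate traces; 216 have nonzero weight after conditioning:
  (X=1, U=1, V=1, Y=0, W=0, Z=2) weight 2/2145
  (X=1, U=1, V=1, Y=0, W=0, Z=3) weight 2/2145
  (X=1, U=1, V=1, Y=0, W=0, Z=4) weight 2/2145
  (X=1, U=1, V=1, Y=0, W=1, Z=2) weight 2/2145
  (X=1, U=1, V=1, Y=0, W=1, Z=3) weight 2/2145
  (X=1, U=1, V=1, Y=0, W=1, Z=4) weight 2/2145
  (X=1, U=1, V=1, Y=0, W=2, Z=2) weight 1/1430
  (X=1, U=1, V=1, Y=0, W=2, Z=3) weight 1/1430
  (X=1, U=2, V=0, Y=0, W=0, Z=2) weight 4/2145
  … 207 more
Group by V:
  weight(V=0) = 3/20
  weight(V=1) = 7/60
Total weight = 3/20 + 7/60 = 4/15
P(V=0 | obs) = 3/20 / 4/15 = 9/16
P(V=1 | obs) = 7/60 / 4/15 = 7/16

P(V=0) = 9/16, P(V=1) = 7/16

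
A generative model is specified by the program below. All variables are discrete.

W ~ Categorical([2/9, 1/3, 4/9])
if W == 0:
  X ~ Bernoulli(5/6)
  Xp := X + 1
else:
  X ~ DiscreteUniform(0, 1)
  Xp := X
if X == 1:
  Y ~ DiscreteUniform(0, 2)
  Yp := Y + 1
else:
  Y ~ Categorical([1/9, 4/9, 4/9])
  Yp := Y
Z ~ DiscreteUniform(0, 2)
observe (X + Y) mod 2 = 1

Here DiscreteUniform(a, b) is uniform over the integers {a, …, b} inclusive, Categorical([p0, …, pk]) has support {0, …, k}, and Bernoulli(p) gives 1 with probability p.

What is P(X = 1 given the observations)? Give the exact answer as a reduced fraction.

P(X = 1 | obs) = 93/139

Enumerate traces; 27 have nonzero weight after conditioning:
  (W=0, X=0, Y=1, Z=0) weight 4/729
  (W=0, X=0, Y=1, Z=1) weight 4/729
  (W=0, X=0, Y=1, Z=2) weight 4/729
  (W=0, X=1, Y=0, Z=0) weight 5/243
  (W=0, X=1, Y=0, Z=1) weight 5/243
  (W=0, X=1, Y=0, Z=2) weight 5/243
  (W=0, X=1, Y=2, Z=0) weight 5/243
  (W=0, X=1, Y=2, Z=1) weight 5/243
  … 19 more
Group by X:
  weight(X=0) = 46/243
  weight(X=1) = 31/81
Total weight = 46/243 + 31/81 = 139/243
P(X=0 | obs) = 46/243 / 139/243 = 46/139
P(X=1 | obs) = 31/81 / 139/243 = 93/139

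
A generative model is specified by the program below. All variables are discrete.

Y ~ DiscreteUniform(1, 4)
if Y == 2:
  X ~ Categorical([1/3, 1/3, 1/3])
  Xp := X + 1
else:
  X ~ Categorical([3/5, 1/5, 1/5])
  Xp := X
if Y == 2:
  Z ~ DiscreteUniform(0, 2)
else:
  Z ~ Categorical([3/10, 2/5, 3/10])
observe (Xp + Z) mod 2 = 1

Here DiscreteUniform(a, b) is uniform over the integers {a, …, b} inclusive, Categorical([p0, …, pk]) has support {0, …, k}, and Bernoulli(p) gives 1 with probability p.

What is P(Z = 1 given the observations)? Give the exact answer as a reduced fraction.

Enumerate traces; 17 have nonzero weight after conditioning:
  (Y=1, X=0, Z=1) weight 3/50
  (Y=1, X=1, Z=0) weight 3/200
  (Y=1, X=1, Z=2) weight 3/200
  (Y=1, X=2, Z=1) weight 1/50
  (Y=2, X=0, Z=0) weight 1/36
  (Y=2, X=0, Z=2) weight 1/36
  (Y=2, X=1, Z=1) weight 1/36
  (Y=2, X=2, Z=0) weight 1/36
  … 9 more
Group by Z:
  weight(Z=0) = 181/1800
  weight(Z=1) = 241/900
  weight(Z=2) = 181/1800
Total weight = 181/1800 + 241/900 + 181/1800 = 211/450
P(Z=0 | obs) = 181/1800 / 211/450 = 181/844
P(Z=1 | obs) = 241/900 / 211/450 = 241/422
P(Z=2 | obs) = 181/1800 / 211/450 = 181/844

P(Z = 1 | obs) = 241/422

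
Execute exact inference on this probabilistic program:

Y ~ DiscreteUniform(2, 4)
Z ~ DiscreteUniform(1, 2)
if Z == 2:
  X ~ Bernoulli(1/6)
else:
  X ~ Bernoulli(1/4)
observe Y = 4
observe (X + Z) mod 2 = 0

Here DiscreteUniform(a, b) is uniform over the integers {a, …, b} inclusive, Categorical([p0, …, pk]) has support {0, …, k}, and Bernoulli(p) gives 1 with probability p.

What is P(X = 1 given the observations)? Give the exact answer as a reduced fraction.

Enumerate traces; 2 have nonzero weight after conditioning:
  (Y=4, Z=1, X=1) weight 1/24
  (Y=4, Z=2, X=0) weight 5/36
Group by X:
  weight(X=0) = 5/36
  weight(X=1) = 1/24
Total weight = 5/36 + 1/24 = 13/72
P(X=0 | obs) = 5/36 / 13/72 = 10/13
P(X=1 | obs) = 1/24 / 13/72 = 3/13

P(X = 1 | obs) = 3/13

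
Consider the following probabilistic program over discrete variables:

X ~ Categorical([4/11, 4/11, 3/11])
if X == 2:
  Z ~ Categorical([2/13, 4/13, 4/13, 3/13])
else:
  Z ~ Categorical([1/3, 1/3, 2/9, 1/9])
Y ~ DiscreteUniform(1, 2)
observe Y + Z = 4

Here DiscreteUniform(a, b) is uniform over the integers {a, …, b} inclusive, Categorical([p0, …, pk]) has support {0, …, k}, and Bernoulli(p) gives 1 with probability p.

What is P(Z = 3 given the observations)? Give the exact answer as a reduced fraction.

P(Z = 3 | obs) = 185/501

Enumerate traces; 6 have nonzero weight after conditioning:
  (X=0, Z=2, Y=2) weight 4/99
  (X=0, Z=3, Y=1) weight 2/99
  (X=1, Z=2, Y=2) weight 4/99
  (X=1, Z=3, Y=1) weight 2/99
  (X=2, Z=2, Y=2) weight 6/143
  (X=2, Z=3, Y=1) weight 9/286
Group by Z:
  weight(Z=2) = 158/1287
  weight(Z=3) = 185/2574
Total weight = 158/1287 + 185/2574 = 167/858
P(Z=2 | obs) = 158/1287 / 167/858 = 316/501
P(Z=3 | obs) = 185/2574 / 167/858 = 185/501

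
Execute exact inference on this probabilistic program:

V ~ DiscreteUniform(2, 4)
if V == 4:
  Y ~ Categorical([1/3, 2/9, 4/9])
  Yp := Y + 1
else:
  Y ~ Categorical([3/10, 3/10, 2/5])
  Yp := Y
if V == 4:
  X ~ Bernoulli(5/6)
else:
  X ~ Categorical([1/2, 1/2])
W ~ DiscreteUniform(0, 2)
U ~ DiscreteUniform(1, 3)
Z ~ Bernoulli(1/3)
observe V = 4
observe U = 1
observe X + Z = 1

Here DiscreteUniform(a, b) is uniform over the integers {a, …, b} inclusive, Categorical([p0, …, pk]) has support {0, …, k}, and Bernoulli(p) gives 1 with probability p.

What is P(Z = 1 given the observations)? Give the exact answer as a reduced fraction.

Enumerate traces; 18 have nonzero weight after conditioning:
  (V=4, Y=0, X=0, W=0, U=1, Z=1) weight 1/1458
  (V=4, Y=0, X=0, W=1, U=1, Z=1) weight 1/1458
  (V=4, Y=0, X=0, W=2, U=1, Z=1) weight 1/1458
  (V=4, Y=0, X=1, W=0, U=1, Z=0) weight 5/729
  (V=4, Y=0, X=1, W=1, U=1, Z=0) weight 5/729
  (V=4, Y=0, X=1, W=2, U=1, Z=0) weight 5/729
  (V=4, Y=1, X=0, W=0, U=1, Z=1) weight 1/2187
  (V=4, Y=1, X=0, W=1, U=1, Z=1) weight 1/2187
  … 10 more
Group by Z:
  weight(Z=0) = 5/81
  weight(Z=1) = 1/162
Total weight = 5/81 + 1/162 = 11/162
P(Z=0 | obs) = 5/81 / 11/162 = 10/11
P(Z=1 | obs) = 1/162 / 11/162 = 1/11

P(Z = 1 | obs) = 1/11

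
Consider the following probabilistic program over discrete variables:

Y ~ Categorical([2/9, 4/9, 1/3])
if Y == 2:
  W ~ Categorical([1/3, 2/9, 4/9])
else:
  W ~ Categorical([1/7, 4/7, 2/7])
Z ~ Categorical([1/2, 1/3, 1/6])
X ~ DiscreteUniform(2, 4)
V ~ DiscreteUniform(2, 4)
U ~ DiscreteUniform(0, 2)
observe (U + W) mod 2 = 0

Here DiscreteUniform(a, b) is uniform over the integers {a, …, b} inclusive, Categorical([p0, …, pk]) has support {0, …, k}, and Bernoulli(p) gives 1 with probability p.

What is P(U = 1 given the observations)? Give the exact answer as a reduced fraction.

P(U = 1 | obs) = 43/146

Enumerate traces; 405 have nonzero weight after conditioning:
  (Y=0, W=0, Z=0, X=2, V=2, U=0) weight 1/1701
  (Y=0, W=0, Z=0, X=2, V=2, U=2) weight 1/1701
  (Y=0, W=0, Z=0, X=2, V=3, U=0) weight 1/1701
  (Y=0, W=0, Z=0, X=2, V=3, U=2) weight 1/1701
  (Y=0, W=0, Z=0, X=2, V=4, U=0) weight 1/1701
  (Y=0, W=0, Z=0, X=2, V=4, U=2) weight 1/1701
  (Y=0, W=0, Z=0, X=3, V=2, U=0) weight 1/1701
  (Y=0, W=0, Z=0, X=3, V=2, U=2) weight 1/1701
  (Y=0, W=1, Z=0, X=2, V=2, U=1) weight 4/1701
  … 396 more
Group by U:
  weight(U=0) = 103/567
  weight(U=1) = 86/567
  weight(U=2) = 103/567
Total weight = 103/567 + 86/567 + 103/567 = 292/567
P(U=0 | obs) = 103/567 / 292/567 = 103/292
P(U=1 | obs) = 86/567 / 292/567 = 43/146
P(U=2 | obs) = 103/567 / 292/567 = 103/292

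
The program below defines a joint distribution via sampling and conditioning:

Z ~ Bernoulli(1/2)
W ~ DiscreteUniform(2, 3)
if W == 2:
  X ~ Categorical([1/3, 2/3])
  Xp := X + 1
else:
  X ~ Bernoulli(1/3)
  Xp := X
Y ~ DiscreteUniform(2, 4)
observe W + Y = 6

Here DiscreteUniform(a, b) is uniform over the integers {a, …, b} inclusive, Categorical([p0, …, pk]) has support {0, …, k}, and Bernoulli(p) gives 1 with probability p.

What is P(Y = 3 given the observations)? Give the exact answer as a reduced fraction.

Enumerate traces; 8 have nonzero weight after conditioning:
  (Z=0, W=2, X=0, Y=4) weight 1/36
  (Z=0, W=2, X=1, Y=4) weight 1/18
  (Z=0, W=3, X=0, Y=3) weight 1/18
  (Z=0, W=3, X=1, Y=3) weight 1/36
  (Z=1, W=2, X=0, Y=4) weight 1/36
  (Z=1, W=2, X=1, Y=4) weight 1/18
  (Z=1, W=3, X=0, Y=3) weight 1/18
  (Z=1, W=3, X=1, Y=3) weight 1/36
Group by Y:
  weight(Y=3) = 1/6
  weight(Y=4) = 1/6
Total weight = 1/6 + 1/6 = 1/3
P(Y=3 | obs) = 1/6 / 1/3 = 1/2
P(Y=4 | obs) = 1/6 / 1/3 = 1/2

P(Y = 3 | obs) = 1/2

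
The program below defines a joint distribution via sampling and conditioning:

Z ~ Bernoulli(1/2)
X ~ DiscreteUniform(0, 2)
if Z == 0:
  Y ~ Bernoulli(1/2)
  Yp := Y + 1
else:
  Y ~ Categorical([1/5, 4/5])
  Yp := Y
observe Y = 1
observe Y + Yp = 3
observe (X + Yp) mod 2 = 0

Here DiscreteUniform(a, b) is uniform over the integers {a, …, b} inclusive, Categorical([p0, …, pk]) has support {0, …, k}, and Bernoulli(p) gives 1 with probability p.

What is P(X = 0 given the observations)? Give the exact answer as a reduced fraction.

P(X = 0 | obs) = 1/2

Enumerate traces; 2 have nonzero weight after conditioning:
  (Z=0, X=0, Y=1) weight 1/12
  (Z=0, X=2, Y=1) weight 1/12
Group by X:
  weight(X=0) = 1/12
  weight(X=2) = 1/12
Total weight = 1/12 + 1/12 = 1/6
P(X=0 | obs) = 1/12 / 1/6 = 1/2
P(X=2 | obs) = 1/12 / 1/6 = 1/2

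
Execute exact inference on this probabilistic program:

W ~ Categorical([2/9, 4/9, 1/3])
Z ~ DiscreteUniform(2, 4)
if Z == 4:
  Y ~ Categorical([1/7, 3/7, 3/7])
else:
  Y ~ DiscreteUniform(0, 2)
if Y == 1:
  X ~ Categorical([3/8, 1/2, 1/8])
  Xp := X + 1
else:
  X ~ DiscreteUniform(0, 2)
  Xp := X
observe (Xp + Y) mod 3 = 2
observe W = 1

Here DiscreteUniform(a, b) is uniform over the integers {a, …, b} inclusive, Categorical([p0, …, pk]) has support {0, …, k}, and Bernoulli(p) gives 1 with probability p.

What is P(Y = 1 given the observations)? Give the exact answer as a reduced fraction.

P(Y = 1 | obs) = 207/527

Enumerate traces; 9 have nonzero weight after conditioning:
  (W=1, Z=2, Y=0, X=2) weight 4/243
  (W=1, Z=2, Y=1, X=0) weight 1/54
  (W=1, Z=2, Y=2, X=0) weight 4/243
  (W=1, Z=3, Y=0, X=2) weight 4/243
  (W=1, Z=3, Y=1, X=0) weight 1/54
  (W=1, Z=3, Y=2, X=0) weight 4/243
  (W=1, Z=4, Y=0, X=2) weight 4/567
  (W=1, Z=4, Y=1, X=0) weight 1/42
  … 1 more
Group by Y:
  weight(Y=0) = 68/1701
  weight(Y=1) = 23/378
  weight(Y=2) = 92/1701
Total weight = 68/1701 + 23/378 + 92/1701 = 527/3402
P(Y=0 | obs) = 68/1701 / 527/3402 = 8/31
P(Y=1 | obs) = 23/378 / 527/3402 = 207/527
P(Y=2 | obs) = 92/1701 / 527/3402 = 184/527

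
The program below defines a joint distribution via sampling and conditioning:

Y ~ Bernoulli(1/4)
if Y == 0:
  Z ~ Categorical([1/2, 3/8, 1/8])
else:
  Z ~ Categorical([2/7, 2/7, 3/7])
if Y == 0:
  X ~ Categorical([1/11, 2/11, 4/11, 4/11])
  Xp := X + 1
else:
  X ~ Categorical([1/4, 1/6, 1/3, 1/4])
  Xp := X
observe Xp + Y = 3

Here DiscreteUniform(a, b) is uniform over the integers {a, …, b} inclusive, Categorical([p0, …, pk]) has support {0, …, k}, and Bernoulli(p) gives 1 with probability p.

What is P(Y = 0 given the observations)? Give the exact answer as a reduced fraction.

P(Y = 0 | obs) = 36/47

Enumerate traces; 6 have nonzero weight after conditioning:
  (Y=0, Z=0, X=2) weight 3/22
  (Y=0, Z=1, X=2) weight 9/88
  (Y=0, Z=2, X=2) weight 3/88
  (Y=1, Z=0, X=2) weight 1/42
  (Y=1, Z=1, X=2) weight 1/42
  (Y=1, Z=2, X=2) weight 1/28
Group by Y:
  weight(Y=0) = 3/11
  weight(Y=1) = 1/12
Total weight = 3/11 + 1/12 = 47/132
P(Y=0 | obs) = 3/11 / 47/132 = 36/47
P(Y=1 | obs) = 1/12 / 47/132 = 11/47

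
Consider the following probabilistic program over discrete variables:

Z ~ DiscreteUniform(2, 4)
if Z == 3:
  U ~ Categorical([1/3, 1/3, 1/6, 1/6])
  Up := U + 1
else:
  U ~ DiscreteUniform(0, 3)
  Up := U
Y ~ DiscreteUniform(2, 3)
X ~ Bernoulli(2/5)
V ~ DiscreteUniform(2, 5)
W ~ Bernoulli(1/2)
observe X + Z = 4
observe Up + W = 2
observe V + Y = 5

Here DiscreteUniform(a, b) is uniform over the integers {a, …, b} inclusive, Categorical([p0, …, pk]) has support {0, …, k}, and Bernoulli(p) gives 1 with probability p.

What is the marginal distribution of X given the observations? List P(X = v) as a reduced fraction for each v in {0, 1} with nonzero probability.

P(X=0) = 9/17, P(X=1) = 8/17

Enumerate traces; 8 have nonzero weight after conditioning:
  (Z=3, U=0, Y=2, X=1, V=3, W=1) weight 1/360
  (Z=3, U=0, Y=3, X=1, V=2, W=1) weight 1/360
  (Z=3, U=1, Y=2, X=1, V=3, W=0) weight 1/360
  (Z=3, U=1, Y=3, X=1, V=2, W=0) weight 1/360
  (Z=4, U=1, Y=2, X=0, V=3, W=1) weight 1/320
  (Z=4, U=1, Y=3, X=0, V=2, W=1) weight 1/320
  (Z=4, U=2, Y=2, X=0, V=3, W=0) weight 1/320
  (Z=4, U=2, Y=3, X=0, V=2, W=0) weight 1/320
Group by X:
  weight(X=0) = 1/80
  weight(X=1) = 1/90
Total weight = 1/80 + 1/90 = 17/720
P(X=0 | obs) = 1/80 / 17/720 = 9/17
P(X=1 | obs) = 1/90 / 17/720 = 8/17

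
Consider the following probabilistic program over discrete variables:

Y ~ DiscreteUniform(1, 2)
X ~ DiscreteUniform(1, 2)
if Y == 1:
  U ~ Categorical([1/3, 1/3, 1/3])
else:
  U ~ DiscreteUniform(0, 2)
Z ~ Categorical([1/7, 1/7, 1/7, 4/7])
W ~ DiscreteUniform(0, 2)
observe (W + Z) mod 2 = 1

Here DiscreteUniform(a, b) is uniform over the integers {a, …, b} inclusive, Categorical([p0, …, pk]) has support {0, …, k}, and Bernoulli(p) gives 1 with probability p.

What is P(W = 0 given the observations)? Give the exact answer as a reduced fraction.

P(W = 0 | obs) = 5/12

Enumerate traces; 72 have nonzero weight after conditioning:
  (Y=1, X=1, U=0, Z=0, W=1) weight 1/252
  (Y=1, X=1, U=0, Z=1, W=0) weight 1/252
  (Y=1, X=1, U=0, Z=1, W=2) weight 1/252
  (Y=1, X=1, U=0, Z=2, W=1) weight 1/252
  (Y=1, X=1, U=0, Z=3, W=0) weight 1/63
  (Y=1, X=1, U=0, Z=3, W=2) weight 1/63
  (Y=1, X=1, U=1, Z=0, W=1) weight 1/252
  (Y=1, X=1, U=1, Z=1, W=0) weight 1/252
  … 64 more
Group by W:
  weight(W=0) = 5/21
  weight(W=1) = 2/21
  weight(W=2) = 5/21
Total weight = 5/21 + 2/21 + 5/21 = 4/7
P(W=0 | obs) = 5/21 / 4/7 = 5/12
P(W=1 | obs) = 2/21 / 4/7 = 1/6
P(W=2 | obs) = 5/21 / 4/7 = 5/12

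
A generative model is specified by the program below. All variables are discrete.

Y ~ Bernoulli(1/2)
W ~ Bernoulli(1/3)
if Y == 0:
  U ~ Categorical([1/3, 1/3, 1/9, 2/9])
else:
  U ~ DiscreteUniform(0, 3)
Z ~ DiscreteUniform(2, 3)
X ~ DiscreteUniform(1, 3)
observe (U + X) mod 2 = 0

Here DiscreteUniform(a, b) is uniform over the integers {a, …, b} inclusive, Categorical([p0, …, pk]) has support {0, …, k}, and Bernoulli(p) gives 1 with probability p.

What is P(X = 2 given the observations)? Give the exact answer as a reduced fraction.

Enumerate traces; 48 have nonzero weight after conditioning:
  (Y=0, W=0, U=0, Z=2, X=2) weight 1/54
  (Y=0, W=0, U=0, Z=3, X=2) weight 1/54
  (Y=0, W=0, U=1, Z=2, X=1) weight 1/54
  (Y=0, W=0, U=1, Z=2, X=3) weight 1/54
  (Y=0, W=0, U=1, Z=3, X=1) weight 1/54
  (Y=0, W=0, U=1, Z=3, X=3) weight 1/54
  (Y=0, W=0, U=2, Z=2, X=2) weight 1/162
  (Y=0, W=0, U=2, Z=3, X=2) weight 1/162
  … 40 more
Group by X:
  weight(X=1) = 19/108
  weight(X=2) = 17/108
  weight(X=3) = 19/108
Total weight = 19/108 + 17/108 + 19/108 = 55/108
P(X=1 | obs) = 19/108 / 55/108 = 19/55
P(X=2 | obs) = 17/108 / 55/108 = 17/55
P(X=3 | obs) = 19/108 / 55/108 = 19/55

P(X = 2 | obs) = 17/55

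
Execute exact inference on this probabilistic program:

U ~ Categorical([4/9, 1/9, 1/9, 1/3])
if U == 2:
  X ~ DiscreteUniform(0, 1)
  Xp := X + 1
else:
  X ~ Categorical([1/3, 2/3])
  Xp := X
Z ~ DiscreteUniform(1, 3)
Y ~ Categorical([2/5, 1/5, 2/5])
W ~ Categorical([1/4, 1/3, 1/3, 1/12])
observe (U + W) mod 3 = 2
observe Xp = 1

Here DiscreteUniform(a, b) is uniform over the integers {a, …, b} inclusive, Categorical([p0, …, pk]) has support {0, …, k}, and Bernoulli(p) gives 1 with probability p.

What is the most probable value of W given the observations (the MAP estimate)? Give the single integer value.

argmax_v P(W = v | obs) = 2

Enumerate traces; 45 have nonzero weight after conditioning:
  (U=0, X=1, Z=1, Y=0, W=2) weight 16/1215
  (U=0, X=1, Z=1, Y=1, W=2) weight 8/1215
  (U=0, X=1, Z=1, Y=2, W=2) weight 16/1215
  (U=0, X=1, Z=2, Y=0, W=2) weight 16/1215
  (U=0, X=1, Z=2, Y=1, W=2) weight 8/1215
  (U=0, X=1, Z=2, Y=2, W=2) weight 16/1215
  (U=0, X=1, Z=3, Y=0, W=2) weight 16/1215
  (U=0, X=1, Z=3, Y=1, W=2) weight 8/1215
  (U=1, X=1, Z=1, Y=0, W=1) weight 4/1215
  (U=2, X=0, Z=1, Y=0, W=0) weight 1/540
  … 35 more
Group by W:
  weight(W=0) = 1/72
  weight(W=1) = 2/81
  weight(W=2) = 14/81
  weight(W=3) = 1/216
Total weight = 1/72 + 2/81 + 14/81 + 1/216 = 35/162
P(W=0 | obs) = 1/72 / 35/162 = 9/140
P(W=1 | obs) = 2/81 / 35/162 = 4/35
P(W=2 | obs) = 14/81 / 35/162 = 4/5
P(W=3 | obs) = 1/216 / 35/162 = 3/140
argmax = 2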